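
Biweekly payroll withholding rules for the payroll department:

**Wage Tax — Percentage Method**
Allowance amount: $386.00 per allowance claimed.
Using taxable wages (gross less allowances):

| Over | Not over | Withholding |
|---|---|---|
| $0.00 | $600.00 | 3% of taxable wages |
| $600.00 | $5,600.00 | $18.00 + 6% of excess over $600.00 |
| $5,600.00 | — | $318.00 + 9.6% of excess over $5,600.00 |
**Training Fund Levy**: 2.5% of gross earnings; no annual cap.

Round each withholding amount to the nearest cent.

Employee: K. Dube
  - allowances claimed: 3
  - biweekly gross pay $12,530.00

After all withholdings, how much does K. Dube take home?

$11,344.64

Wage Tax: taxable = $12,530.00 − 3×$386.00 = $11,372.00
  $318.00 + 9.6% × ($11,372.00 − $5,600.00) = $318.00 + 9.6% × $5,772.00 = $872.11
Training Fund Levy: 2.5% × $12,530.00 = $313.25
Total withheld: $872.11 + $313.25 = $1,185.36
Net pay: $12,530.00 − $1,185.36 = $11,344.64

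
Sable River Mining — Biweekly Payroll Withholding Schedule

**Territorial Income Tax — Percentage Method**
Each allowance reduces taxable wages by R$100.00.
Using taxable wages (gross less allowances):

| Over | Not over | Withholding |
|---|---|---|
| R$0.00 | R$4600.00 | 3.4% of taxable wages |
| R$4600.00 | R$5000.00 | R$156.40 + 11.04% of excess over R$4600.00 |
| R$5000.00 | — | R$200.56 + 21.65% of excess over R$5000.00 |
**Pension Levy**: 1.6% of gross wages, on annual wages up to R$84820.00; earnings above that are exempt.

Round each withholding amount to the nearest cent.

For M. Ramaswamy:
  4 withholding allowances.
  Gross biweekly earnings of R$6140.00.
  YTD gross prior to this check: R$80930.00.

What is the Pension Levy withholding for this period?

Pension Levy: cap R$84820.00 − YTD R$80930.00 = R$3890.00 subject; 1.6% × R$3890.00 = R$62.24

R$62.24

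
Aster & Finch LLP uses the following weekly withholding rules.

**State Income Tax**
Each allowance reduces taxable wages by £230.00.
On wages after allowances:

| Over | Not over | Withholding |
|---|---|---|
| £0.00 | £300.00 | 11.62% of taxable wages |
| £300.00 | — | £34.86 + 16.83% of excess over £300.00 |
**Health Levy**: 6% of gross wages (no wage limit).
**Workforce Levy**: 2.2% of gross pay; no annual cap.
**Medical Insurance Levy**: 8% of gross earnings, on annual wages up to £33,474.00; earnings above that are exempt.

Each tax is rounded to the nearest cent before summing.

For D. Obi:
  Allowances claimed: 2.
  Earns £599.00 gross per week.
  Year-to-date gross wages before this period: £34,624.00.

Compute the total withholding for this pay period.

State Income Tax: taxable = £599.00 − 2×£230.00 = £139.00
  11.62% × £139.00 = £16.15
Health Levy: 6% × £599.00 = £35.94
Workforce Levy: 2.2% × £599.00 = £13.18
Medical Insurance Levy: YTD £34,624.00 ≥ cap £33,474.00 → £0.00
Total: £16.15 + £35.94 + £13.18 + £0.00 = £65.27

£65.27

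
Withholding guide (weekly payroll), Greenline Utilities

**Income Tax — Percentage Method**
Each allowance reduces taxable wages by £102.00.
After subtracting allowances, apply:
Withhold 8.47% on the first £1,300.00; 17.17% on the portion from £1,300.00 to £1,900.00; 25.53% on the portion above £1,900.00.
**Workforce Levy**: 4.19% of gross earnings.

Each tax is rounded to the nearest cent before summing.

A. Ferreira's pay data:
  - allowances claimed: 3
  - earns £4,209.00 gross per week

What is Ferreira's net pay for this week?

£3,308.14

Income Tax: taxable = £4,209.00 − 3×£102.00 = £3,903.00
  £213.13 + 25.53% × (£3,903.00 − £1,900.00) = £213.13 + 25.53% × £2,003.00 = £724.50
Workforce Levy: 4.19% × £4,209.00 = £176.36
Total withheld: £724.50 + £176.36 = £900.86
Net pay: £4,209.00 − £900.86 = £3,308.14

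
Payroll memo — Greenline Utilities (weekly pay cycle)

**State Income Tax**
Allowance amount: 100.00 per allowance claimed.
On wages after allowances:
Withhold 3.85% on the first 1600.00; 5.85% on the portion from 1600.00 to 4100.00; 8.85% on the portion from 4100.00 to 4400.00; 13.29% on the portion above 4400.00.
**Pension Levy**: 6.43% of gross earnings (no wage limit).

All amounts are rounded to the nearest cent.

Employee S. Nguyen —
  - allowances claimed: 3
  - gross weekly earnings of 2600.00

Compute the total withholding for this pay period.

State Income Tax: taxable = 2600.00 − 3×100.00 = 2300.00
  61.60 + 5.85% × (2300.00 − 1600.00) = 61.60 + 5.85% × 700.00 = 102.55
Pension Levy: 6.43% × 2600.00 = 167.18
Total: 102.55 + 167.18 = 269.73

269.73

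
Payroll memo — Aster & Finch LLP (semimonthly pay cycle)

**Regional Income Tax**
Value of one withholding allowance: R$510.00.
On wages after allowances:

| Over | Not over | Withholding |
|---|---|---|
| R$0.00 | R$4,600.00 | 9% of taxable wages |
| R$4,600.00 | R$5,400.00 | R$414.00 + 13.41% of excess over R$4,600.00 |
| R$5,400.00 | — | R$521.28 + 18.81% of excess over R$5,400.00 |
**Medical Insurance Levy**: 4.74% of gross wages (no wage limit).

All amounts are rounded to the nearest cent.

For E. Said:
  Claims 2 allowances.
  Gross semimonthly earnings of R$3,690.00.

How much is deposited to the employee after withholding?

R$3,274.79

Regional Income Tax: taxable = R$3,690.00 − 2×R$510.00 = R$2,670.00
  9% × R$2,670.00 = R$240.30
Medical Insurance Levy: 4.74% × R$3,690.00 = R$174.91
Total withheld: R$240.30 + R$174.91 = R$415.21
Net pay: R$3,690.00 − R$415.21 = R$3,274.79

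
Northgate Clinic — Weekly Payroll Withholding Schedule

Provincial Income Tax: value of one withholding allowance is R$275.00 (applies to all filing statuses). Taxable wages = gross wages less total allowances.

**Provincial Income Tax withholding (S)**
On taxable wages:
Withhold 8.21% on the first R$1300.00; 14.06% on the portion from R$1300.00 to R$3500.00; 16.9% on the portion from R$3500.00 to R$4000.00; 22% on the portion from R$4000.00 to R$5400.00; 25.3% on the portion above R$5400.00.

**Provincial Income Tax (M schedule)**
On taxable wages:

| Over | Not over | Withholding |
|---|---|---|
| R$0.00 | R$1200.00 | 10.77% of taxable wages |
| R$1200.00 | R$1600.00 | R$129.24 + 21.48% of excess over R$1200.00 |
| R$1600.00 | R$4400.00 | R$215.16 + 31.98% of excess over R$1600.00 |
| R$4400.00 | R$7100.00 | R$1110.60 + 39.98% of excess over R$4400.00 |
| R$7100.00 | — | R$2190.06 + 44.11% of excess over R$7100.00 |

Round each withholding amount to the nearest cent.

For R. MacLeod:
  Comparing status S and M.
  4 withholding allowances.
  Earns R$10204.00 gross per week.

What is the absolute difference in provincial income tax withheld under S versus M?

R$1328.36

Provincial Income Tax (S): taxable = R$10204.00 − 4×R$275.00 = R$9104.00
  R$808.55 + 25.3% × (R$9104.00 − R$5400.00) = R$808.55 + 25.3% × R$3704.00 = R$1745.66
Provincial Income Tax (M): taxable = R$10204.00 − 4×R$275.00 = R$9104.00
  R$2190.06 + 44.11% × (R$9104.00 − R$7100.00) = R$2190.06 + 44.11% × R$2004.00 = R$3074.02
Difference: |R$1745.66 − R$3074.02| = R$1328.36 (higher under M)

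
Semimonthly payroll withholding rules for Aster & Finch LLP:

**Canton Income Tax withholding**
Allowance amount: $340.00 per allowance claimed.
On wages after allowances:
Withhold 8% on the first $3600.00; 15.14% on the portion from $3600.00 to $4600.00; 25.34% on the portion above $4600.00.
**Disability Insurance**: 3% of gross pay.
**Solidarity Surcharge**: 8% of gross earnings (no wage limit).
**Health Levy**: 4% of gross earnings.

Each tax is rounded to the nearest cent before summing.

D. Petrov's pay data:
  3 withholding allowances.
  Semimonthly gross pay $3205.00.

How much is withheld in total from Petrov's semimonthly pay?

$655.55

Canton Income Tax: taxable = $3205.00 − 3×$340.00 = $2185.00
  8% × $2185.00 = $174.80
Disability Insurance: 3% × $3205.00 = $96.15
Solidarity Surcharge: 8% × $3205.00 = $256.40
Health Levy: 4% × $3205.00 = $128.20
Total: $174.80 + $96.15 + $256.40 + $128.20 = $655.55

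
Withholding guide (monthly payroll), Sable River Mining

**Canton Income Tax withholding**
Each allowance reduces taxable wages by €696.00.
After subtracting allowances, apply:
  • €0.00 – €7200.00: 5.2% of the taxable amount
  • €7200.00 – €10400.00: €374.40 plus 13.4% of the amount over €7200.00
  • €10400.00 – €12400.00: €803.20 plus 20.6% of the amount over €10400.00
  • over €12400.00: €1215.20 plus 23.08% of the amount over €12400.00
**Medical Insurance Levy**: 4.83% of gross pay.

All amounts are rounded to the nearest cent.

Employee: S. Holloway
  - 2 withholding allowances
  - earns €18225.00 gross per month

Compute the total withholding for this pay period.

€3118.61

Canton Income Tax: taxable = €18225.00 − 2×€696.00 = €16833.00
  €1215.20 + 23.08% × (€16833.00 − €12400.00) = €1215.20 + 23.08% × €4433.00 = €2238.34
Medical Insurance Levy: 4.83% × €18225.00 = €880.27
Total: €2238.34 + €880.27 = €3118.61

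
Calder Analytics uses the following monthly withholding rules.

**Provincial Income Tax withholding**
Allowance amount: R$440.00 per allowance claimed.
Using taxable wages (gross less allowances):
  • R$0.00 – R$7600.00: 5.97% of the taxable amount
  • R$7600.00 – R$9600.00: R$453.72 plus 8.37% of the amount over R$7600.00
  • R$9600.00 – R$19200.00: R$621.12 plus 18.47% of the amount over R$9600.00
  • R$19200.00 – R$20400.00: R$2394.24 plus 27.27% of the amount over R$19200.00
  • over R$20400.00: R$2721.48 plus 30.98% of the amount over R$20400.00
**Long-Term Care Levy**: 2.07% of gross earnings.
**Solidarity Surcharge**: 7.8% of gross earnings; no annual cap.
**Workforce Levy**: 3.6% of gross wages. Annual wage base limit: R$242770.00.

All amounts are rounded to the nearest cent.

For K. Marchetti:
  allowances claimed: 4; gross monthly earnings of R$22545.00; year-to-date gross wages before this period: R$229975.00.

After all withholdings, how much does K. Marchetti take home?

Provincial Income Tax: taxable = R$22545.00 − 4×R$440.00 = R$20785.00
  R$2721.48 + 30.98% × (R$20785.00 − R$20400.00) = R$2721.48 + 30.98% × R$385.00 = R$2840.75
Long-Term Care Levy: 2.07% × R$22545.00 = R$466.68
Solidarity Surcharge: 7.8% × R$22545.00 = R$1758.51
Workforce Levy: cap R$242770.00 − YTD R$229975.00 = R$12795.00 subject; 3.6% × R$12795.00 = R$460.62
Total withheld: R$2840.75 + R$466.68 + R$1758.51 + R$460.62 = R$5526.56
Net pay: R$22545.00 − R$5526.56 = R$17018.44

R$17018.44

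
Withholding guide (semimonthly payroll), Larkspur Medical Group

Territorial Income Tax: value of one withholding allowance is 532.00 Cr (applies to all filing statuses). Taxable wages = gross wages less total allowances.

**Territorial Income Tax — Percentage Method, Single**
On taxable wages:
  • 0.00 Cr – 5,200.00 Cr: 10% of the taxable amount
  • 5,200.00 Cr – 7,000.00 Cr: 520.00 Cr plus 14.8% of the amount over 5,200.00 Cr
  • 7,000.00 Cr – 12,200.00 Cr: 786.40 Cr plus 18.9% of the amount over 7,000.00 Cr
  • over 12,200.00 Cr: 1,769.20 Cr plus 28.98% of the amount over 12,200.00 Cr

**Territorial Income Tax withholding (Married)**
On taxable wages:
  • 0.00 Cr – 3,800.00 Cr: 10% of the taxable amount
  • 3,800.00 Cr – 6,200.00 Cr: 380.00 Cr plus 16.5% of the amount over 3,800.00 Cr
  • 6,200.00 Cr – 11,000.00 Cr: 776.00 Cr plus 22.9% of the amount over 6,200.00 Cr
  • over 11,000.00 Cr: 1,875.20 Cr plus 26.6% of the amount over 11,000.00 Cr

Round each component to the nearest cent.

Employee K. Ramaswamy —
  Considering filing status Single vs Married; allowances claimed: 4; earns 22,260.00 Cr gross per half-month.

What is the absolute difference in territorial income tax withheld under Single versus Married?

Territorial Income Tax (Single): taxable = 22,260.00 Cr − 4×532.00 Cr = 20,132.00 Cr
  1,769.20 Cr + 28.98% × (20,132.00 Cr − 12,200.00 Cr) = 1,769.20 Cr + 28.98% × 7,932.00 Cr = 4,067.89 Cr
Territorial Income Tax (Married): taxable = 22,260.00 Cr − 4×532.00 Cr = 20,132.00 Cr
  1,875.20 Cr + 26.6% × (20,132.00 Cr − 11,000.00 Cr) = 1,875.20 Cr + 26.6% × 9,132.00 Cr = 4,304.31 Cr
Difference: |4,067.89 Cr − 4,304.31 Cr| = 236.42 Cr (higher under Married)

236.42 Cr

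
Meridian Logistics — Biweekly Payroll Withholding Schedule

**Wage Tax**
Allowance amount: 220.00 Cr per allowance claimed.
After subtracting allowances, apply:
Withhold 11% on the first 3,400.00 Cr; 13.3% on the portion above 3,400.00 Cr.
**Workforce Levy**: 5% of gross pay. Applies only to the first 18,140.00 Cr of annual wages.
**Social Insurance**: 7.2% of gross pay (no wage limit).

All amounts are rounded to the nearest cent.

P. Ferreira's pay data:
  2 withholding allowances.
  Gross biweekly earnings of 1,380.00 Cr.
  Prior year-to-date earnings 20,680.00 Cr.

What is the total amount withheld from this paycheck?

Wage Tax: taxable = 1,380.00 Cr − 2×220.00 Cr = 940.00 Cr
  11% × 940.00 Cr = 103.40 Cr
Workforce Levy: YTD 20,680.00 Cr ≥ cap 18,140.00 Cr → 0.00 Cr
Social Insurance: 7.2% × 1,380.00 Cr = 99.36 Cr
Total: 103.40 Cr + 0.00 Cr + 99.36 Cr = 202.76 Cr

202.76 Cr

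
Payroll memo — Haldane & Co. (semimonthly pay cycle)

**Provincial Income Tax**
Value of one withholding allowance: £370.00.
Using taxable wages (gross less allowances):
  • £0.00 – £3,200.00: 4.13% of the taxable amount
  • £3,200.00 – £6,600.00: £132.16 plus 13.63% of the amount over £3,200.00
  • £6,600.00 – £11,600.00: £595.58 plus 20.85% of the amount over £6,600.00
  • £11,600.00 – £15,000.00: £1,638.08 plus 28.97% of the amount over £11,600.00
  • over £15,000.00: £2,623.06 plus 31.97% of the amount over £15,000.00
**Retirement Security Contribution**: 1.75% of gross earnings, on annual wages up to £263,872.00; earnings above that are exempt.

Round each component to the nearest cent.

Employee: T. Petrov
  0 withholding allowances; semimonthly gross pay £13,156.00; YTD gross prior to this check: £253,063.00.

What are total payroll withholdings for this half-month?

£2,278.01

Provincial Income Tax: taxable = £13,156.00
  £1,638.08 + 28.97% × (£13,156.00 − £11,600.00) = £1,638.08 + 28.97% × £1,556.00 = £2,088.85
Retirement Security Contribution: cap £263,872.00 − YTD £253,063.00 = £10,809.00 subject; 1.75% × £10,809.00 = £189.16
Total: £2,088.85 + £189.16 = £2,278.01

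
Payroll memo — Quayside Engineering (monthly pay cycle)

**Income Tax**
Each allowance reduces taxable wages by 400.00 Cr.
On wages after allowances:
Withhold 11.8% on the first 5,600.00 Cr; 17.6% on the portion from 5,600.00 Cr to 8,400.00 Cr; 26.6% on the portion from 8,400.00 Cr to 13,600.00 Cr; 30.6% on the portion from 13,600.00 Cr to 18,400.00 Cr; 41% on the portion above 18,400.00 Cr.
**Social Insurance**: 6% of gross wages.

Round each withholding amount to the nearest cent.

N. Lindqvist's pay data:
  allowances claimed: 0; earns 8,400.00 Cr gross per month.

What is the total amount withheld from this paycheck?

Income Tax: taxable = 8,400.00 Cr
  660.80 Cr + 17.6% × (8,400.00 Cr − 5,600.00 Cr) = 660.80 Cr + 17.6% × 2,800.00 Cr = 1,153.60 Cr
Social Insurance: 6% × 8,400.00 Cr = 504.00 Cr
Total: 1,153.60 Cr + 504.00 Cr = 1,657.60 Cr

1,657.60 Cr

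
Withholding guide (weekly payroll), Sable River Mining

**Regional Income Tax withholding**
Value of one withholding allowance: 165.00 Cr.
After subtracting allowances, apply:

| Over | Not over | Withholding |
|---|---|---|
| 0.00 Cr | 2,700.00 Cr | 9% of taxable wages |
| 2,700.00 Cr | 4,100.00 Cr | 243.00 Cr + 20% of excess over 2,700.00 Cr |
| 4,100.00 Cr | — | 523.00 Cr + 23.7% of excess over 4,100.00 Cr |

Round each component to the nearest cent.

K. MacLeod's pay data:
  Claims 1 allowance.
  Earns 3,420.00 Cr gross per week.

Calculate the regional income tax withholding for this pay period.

Regional Income Tax: taxable = 3,420.00 Cr − 1×165.00 Cr = 3,255.00 Cr
  243.00 Cr + 20% × (3,255.00 Cr − 2,700.00 Cr) = 243.00 Cr + 20% × 555.00 Cr = 354.00 Cr

354.00 Cr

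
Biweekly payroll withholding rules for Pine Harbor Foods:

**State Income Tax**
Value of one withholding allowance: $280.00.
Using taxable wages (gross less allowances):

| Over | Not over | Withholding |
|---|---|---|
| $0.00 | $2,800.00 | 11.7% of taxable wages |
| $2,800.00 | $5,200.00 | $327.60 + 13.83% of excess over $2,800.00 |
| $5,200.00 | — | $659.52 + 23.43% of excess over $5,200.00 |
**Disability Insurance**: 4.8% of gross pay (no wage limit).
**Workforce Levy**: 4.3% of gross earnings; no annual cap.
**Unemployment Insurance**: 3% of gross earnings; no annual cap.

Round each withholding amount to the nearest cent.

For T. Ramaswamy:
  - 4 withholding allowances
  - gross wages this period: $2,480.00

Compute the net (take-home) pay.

$2,020.80

State Income Tax: taxable = $2,480.00 − 4×$280.00 = $1,360.00
  11.7% × $1,360.00 = $159.12
Disability Insurance: 4.8% × $2,480.00 = $119.04
Workforce Levy: 4.3% × $2,480.00 = $106.64
Unemployment Insurance: 3% × $2,480.00 = $74.40
Total withheld: $159.12 + $119.04 + $106.64 + $74.40 = $459.20
Net pay: $2,480.00 − $459.20 = $2,020.80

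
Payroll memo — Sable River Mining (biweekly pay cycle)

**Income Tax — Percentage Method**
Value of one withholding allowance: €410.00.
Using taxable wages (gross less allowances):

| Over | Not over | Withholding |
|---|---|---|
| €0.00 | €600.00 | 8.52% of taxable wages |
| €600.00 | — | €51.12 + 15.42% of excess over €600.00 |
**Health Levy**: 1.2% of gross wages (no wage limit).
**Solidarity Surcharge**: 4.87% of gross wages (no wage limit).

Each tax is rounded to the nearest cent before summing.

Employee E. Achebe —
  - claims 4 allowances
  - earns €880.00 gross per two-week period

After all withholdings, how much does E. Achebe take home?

€826.58

Income Tax: taxable = €880.00 − 4×€410.00 = €-760.00
  Taxable ≤ 0 → €0.00
Health Levy: 1.2% × €880.00 = €10.56
Solidarity Surcharge: 4.87% × €880.00 = €42.86
Total withheld: €0.00 + €10.56 + €42.86 = €53.42
Net pay: €880.00 − €53.42 = €826.58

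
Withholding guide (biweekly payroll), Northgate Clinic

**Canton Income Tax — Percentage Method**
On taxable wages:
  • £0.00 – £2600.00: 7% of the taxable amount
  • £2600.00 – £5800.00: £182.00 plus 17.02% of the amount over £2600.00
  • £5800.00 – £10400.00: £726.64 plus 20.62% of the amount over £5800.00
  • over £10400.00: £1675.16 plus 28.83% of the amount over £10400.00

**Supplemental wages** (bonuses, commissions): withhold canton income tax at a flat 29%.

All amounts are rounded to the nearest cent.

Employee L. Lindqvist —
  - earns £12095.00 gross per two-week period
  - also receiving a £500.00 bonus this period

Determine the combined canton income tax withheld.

£2308.83

Canton Income Tax: taxable = £12095.00
  £1675.16 + 28.83% × (£12095.00 − £10400.00) = £1675.16 + 28.83% × £1695.00 = £2163.83
Supplemental (29% flat on bonus): 29% × £500.00 = £145.00
Total canton income tax: £2163.83 + £145.00 = £2308.83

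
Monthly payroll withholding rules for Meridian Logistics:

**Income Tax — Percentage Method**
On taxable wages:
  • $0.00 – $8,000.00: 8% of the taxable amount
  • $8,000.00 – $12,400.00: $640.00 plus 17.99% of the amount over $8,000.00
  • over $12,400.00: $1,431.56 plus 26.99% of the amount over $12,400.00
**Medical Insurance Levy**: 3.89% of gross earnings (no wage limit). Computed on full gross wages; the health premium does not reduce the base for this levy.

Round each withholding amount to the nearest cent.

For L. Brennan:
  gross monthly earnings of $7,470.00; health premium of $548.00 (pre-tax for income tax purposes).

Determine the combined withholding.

$844.34

Income Tax: taxable = $7,470.00 − $548.00 = $6,922.00
  8% × $6,922.00 = $553.76
Medical Insurance Levy: 3.89% × $7,470.00 = $290.58
Total: $553.76 + $290.58 = $844.34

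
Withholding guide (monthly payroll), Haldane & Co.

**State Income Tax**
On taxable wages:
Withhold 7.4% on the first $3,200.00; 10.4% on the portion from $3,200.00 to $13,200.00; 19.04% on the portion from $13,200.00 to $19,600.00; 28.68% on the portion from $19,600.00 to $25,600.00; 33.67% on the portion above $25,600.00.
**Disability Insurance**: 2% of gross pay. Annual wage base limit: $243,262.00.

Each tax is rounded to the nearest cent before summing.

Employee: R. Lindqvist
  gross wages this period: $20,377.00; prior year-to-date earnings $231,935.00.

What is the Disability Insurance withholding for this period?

$226.54

Disability Insurance: cap $243,262.00 − YTD $231,935.00 = $11,327.00 subject; 2% × $11,327.00 = $226.54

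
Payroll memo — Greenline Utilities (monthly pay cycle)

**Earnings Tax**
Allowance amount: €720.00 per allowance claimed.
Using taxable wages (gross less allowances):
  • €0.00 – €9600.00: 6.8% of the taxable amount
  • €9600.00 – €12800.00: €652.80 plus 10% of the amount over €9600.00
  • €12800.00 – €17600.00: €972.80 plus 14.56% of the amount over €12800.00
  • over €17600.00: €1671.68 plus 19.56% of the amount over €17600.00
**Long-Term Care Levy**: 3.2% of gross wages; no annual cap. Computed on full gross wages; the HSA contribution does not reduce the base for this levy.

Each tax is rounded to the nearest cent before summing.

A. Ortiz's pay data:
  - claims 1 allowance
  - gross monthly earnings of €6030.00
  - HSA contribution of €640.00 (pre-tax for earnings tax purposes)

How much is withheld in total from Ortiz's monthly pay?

Earnings Tax: taxable = €6030.00 − €640.00 − 1×€720.00 = €4670.00
  6.8% × €4670.00 = €317.56
Long-Term Care Levy: 3.2% × €6030.00 = €192.96
Total: €317.56 + €192.96 = €510.52

€510.52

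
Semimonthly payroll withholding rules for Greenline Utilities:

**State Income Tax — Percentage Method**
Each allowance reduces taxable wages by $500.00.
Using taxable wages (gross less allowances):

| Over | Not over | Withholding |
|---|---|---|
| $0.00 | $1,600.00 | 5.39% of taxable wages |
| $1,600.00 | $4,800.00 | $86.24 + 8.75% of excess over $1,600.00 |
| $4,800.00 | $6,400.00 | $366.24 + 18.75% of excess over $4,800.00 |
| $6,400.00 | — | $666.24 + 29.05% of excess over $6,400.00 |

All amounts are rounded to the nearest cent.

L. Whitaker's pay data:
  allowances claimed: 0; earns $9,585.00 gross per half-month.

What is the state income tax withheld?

State Income Tax: taxable = $9,585.00
  $666.24 + 29.05% × ($9,585.00 − $6,400.00) = $666.24 + 29.05% × $3,185.00 = $1,591.48

$1,591.48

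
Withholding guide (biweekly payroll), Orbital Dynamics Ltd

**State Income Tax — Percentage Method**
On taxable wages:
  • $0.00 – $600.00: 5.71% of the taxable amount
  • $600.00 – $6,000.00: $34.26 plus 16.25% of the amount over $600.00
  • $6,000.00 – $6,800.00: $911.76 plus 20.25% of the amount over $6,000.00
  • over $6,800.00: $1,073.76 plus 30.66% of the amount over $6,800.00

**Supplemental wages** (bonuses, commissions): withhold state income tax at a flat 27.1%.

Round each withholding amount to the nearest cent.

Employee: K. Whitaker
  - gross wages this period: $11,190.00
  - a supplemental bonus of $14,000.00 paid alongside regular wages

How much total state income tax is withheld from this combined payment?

$6,213.73

State Income Tax: taxable = $11,190.00
  $1,073.76 + 30.66% × ($11,190.00 − $6,800.00) = $1,073.76 + 30.66% × $4,390.00 = $2,419.73
Supplemental (27.1% flat on bonus): 27.1% × $14,000.00 = $3,794.00
Total state income tax: $2,419.73 + $3,794.00 = $6,213.73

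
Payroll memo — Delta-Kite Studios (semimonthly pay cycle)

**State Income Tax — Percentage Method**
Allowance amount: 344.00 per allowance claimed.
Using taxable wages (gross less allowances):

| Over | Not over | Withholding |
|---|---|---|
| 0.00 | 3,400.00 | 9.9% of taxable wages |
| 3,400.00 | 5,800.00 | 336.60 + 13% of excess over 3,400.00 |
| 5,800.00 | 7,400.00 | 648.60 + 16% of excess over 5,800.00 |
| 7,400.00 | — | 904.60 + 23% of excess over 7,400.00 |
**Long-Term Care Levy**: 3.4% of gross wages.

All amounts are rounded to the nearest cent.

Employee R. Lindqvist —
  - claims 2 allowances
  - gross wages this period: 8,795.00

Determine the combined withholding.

State Income Tax: taxable = 8,795.00 − 2×344.00 = 8,107.00
  904.60 + 23% × (8,107.00 − 7,400.00) = 904.60 + 23% × 707.00 = 1,067.21
Long-Term Care Levy: 3.4% × 8,795.00 = 299.03
Total: 1,067.21 + 299.03 = 1,366.24

1,366.24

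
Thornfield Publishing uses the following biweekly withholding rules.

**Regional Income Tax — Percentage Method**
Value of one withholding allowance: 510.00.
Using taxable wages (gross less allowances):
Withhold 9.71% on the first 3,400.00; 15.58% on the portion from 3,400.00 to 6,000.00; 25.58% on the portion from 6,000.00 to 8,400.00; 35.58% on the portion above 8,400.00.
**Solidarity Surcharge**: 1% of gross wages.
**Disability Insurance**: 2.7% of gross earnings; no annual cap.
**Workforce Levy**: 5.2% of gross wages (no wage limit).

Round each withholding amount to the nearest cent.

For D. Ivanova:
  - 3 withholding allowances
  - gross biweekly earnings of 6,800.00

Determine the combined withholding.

1,226.69

Regional Income Tax: taxable = 6,800.00 − 3×510.00 = 5,270.00
  330.14 + 15.58% × (5,270.00 − 3,400.00) = 330.14 + 15.58% × 1,870.00 = 621.49
Solidarity Surcharge: 1% × 6,800.00 = 68.00
Disability Insurance: 2.7% × 6,800.00 = 183.60
Workforce Levy: 5.2% × 6,800.00 = 353.60
Total: 621.49 + 68.00 + 183.60 + 353.60 = 1,226.69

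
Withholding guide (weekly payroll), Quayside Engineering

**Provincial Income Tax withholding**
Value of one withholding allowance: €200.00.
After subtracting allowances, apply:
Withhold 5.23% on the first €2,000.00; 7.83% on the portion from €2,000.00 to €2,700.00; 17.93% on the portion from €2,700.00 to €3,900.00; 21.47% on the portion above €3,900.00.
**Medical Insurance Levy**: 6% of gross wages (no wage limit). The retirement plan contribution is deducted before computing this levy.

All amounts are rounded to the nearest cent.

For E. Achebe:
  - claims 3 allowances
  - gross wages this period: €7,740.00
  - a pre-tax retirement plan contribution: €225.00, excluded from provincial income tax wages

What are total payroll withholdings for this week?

€1,472.79

Provincial Income Tax: taxable = €7,740.00 − €225.00 − 3×€200.00 = €6,915.00
  €374.57 + 21.47% × (€6,915.00 − €3,900.00) = €374.57 + 21.47% × €3,015.00 = €1,021.89
Medical Insurance Levy: 6% × €7,515.00 = €450.90
Total: €1,021.89 + €450.90 = €1,472.79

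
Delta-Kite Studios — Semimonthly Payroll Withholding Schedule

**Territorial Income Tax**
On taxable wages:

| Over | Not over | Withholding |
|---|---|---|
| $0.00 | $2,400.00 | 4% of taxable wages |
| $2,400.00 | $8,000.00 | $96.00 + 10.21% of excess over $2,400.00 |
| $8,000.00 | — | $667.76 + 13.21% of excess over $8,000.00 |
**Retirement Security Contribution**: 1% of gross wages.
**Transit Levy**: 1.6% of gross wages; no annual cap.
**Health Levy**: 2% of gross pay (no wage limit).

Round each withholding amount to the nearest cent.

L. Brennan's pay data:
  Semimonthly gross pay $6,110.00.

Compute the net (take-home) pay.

$5,354.15

Territorial Income Tax: taxable = $6,110.00
  $96.00 + 10.21% × ($6,110.00 − $2,400.00) = $96.00 + 10.21% × $3,710.00 = $474.79
Retirement Security Contribution: 1% × $6,110.00 = $61.10
Transit Levy: 1.6% × $6,110.00 = $97.76
Health Levy: 2% × $6,110.00 = $122.20
Total withheld: $474.79 + $61.10 + $97.76 + $122.20 = $755.85
Net pay: $6,110.00 − $755.85 = $5,354.15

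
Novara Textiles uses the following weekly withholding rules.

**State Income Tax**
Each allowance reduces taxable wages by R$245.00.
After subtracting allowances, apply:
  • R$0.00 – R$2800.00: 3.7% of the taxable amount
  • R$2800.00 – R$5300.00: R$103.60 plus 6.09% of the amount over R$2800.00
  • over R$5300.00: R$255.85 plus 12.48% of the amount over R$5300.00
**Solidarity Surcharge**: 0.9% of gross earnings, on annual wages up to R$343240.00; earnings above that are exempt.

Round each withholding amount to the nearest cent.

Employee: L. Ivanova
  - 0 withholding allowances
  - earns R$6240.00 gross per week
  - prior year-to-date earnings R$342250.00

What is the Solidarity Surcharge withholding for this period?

R$8.91

Solidarity Surcharge: cap R$343240.00 − YTD R$342250.00 = R$990.00 subject; 0.9% × R$990.00 = R$8.91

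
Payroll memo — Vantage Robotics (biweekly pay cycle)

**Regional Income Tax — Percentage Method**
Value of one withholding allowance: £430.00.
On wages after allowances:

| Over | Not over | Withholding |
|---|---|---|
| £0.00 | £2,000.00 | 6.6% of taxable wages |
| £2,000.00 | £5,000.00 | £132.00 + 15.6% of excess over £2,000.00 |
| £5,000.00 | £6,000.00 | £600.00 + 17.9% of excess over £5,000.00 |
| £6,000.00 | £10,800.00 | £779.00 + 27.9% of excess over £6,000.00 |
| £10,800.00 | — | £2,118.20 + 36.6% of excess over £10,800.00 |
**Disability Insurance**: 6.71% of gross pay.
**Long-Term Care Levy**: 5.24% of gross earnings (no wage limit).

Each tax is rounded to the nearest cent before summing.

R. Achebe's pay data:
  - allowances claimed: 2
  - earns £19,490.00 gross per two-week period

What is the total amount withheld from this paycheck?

£7,313.04

Regional Income Tax: taxable = £19,490.00 − 2×£430.00 = £18,630.00
  £2,118.20 + 36.6% × (£18,630.00 − £10,800.00) = £2,118.20 + 36.6% × £7,830.00 = £4,983.98
Disability Insurance: 6.71% × £19,490.00 = £1,307.78
Long-Term Care Levy: 5.24% × £19,490.00 = £1,021.28
Total: £4,983.98 + £1,307.78 + £1,021.28 = £7,313.04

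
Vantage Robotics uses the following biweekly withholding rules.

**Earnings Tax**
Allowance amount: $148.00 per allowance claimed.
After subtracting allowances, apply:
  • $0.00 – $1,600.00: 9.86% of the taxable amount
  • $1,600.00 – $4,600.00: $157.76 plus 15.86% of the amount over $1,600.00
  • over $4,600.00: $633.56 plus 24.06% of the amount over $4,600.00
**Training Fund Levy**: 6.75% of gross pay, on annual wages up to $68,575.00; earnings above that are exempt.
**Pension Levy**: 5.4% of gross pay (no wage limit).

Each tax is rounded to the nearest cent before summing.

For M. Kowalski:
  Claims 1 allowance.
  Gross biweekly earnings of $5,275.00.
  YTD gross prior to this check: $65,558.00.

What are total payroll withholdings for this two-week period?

$1,248.86

Earnings Tax: taxable = $5,275.00 − 1×$148.00 = $5,127.00
  $633.56 + 24.06% × ($5,127.00 − $4,600.00) = $633.56 + 24.06% × $527.00 = $760.36
Training Fund Levy: cap $68,575.00 − YTD $65,558.00 = $3,017.00 subject; 6.75% × $3,017.00 = $203.65
Pension Levy: 5.4% × $5,275.00 = $284.85
Total: $760.36 + $203.65 + $284.85 = $1,248.86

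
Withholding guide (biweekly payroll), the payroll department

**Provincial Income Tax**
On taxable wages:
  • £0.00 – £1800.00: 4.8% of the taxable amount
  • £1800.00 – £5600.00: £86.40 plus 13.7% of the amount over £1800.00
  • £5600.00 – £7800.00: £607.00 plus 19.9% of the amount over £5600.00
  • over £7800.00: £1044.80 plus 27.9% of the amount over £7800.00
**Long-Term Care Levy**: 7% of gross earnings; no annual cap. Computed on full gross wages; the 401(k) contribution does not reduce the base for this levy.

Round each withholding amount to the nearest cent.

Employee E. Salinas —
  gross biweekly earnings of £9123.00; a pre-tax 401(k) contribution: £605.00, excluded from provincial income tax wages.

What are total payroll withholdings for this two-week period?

Provincial Income Tax: taxable = £9123.00 − £605.00 = £8518.00
  £1044.80 + 27.9% × (£8518.00 − £7800.00) = £1044.80 + 27.9% × £718.00 = £1245.12
Long-Term Care Levy: 7% × £9123.00 = £638.61
Total: £1245.12 + £638.61 = £1883.73

£1883.73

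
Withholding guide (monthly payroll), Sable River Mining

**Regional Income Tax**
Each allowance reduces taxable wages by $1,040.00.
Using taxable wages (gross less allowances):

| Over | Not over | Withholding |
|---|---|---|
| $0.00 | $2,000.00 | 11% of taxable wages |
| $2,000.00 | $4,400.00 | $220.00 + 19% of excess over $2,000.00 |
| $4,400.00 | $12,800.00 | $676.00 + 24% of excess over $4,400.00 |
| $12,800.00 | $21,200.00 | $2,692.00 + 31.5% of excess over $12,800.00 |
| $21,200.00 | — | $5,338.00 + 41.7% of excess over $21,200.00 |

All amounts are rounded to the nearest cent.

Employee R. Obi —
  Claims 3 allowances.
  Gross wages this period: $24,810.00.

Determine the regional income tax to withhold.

Regional Income Tax: taxable = $24,810.00 − 3×$1,040.00 = $21,690.00
  $5,338.00 + 41.7% × ($21,690.00 − $21,200.00) = $5,338.00 + 41.7% × $490.00 = $5,542.33

$5,542.33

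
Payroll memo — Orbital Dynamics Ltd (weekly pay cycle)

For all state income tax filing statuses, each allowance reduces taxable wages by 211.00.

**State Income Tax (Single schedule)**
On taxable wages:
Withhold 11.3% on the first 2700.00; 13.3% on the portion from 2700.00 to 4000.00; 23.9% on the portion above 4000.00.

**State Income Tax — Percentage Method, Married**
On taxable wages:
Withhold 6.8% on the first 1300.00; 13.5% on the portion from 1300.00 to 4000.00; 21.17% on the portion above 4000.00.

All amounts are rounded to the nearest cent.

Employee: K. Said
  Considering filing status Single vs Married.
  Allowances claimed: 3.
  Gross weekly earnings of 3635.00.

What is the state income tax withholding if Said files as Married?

318.17

State Income Tax (Married): taxable = 3635.00 − 3×211.00 = 3002.00
  88.40 + 13.5% × (3002.00 − 1300.00) = 88.40 + 13.5% × 1702.00 = 318.17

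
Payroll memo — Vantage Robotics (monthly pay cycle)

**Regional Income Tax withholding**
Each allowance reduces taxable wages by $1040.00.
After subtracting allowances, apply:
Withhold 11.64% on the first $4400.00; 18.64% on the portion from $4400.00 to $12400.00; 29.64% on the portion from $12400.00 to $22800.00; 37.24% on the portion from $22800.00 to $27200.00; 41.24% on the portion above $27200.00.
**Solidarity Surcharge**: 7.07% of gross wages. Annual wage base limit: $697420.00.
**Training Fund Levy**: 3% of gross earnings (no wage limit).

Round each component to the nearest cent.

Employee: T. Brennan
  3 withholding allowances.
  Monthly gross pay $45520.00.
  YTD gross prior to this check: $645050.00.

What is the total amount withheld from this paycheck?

$17576.82

Regional Income Tax: taxable = $45520.00 − 3×$1040.00 = $42400.00
  $6724.48 + 41.24% × ($42400.00 − $27200.00) = $6724.48 + 41.24% × $15200.00 = $12992.96
Solidarity Surcharge: 7.07% × $45520.00 = $3218.26
Training Fund Levy: 3% × $45520.00 = $1365.60
Total: $12992.96 + $3218.26 + $1365.60 = $17576.82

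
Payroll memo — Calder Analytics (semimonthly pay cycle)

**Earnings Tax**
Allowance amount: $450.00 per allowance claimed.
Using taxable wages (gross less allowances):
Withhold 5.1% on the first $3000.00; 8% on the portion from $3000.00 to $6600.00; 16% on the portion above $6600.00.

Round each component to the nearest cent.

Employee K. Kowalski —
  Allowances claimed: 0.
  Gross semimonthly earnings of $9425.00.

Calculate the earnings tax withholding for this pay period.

Earnings Tax: taxable = $9425.00
  $441.00 + 16% × ($9425.00 − $6600.00) = $441.00 + 16% × $2825.00 = $893.00

$893.00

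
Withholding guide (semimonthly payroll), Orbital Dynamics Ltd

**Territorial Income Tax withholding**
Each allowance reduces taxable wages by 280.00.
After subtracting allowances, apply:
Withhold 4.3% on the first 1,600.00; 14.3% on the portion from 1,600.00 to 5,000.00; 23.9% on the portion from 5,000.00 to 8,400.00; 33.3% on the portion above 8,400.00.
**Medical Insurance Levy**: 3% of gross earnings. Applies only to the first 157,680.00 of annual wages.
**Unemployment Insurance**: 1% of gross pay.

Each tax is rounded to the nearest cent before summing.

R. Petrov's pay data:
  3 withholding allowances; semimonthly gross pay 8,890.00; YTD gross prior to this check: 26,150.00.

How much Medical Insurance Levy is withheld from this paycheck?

Medical Insurance Levy: 3% × 8,890.00 = 266.70

266.70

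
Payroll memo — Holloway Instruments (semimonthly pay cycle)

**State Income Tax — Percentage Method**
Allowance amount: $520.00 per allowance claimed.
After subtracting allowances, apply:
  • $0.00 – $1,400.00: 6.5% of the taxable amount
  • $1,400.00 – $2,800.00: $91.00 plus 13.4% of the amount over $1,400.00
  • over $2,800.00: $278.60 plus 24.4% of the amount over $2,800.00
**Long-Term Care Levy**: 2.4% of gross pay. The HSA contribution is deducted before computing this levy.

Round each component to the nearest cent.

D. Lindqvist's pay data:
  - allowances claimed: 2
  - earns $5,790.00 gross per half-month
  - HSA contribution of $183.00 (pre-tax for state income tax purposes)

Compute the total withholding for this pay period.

State Income Tax: taxable = $5,790.00 − $183.00 − 2×$520.00 = $4,567.00
  $278.60 + 24.4% × ($4,567.00 − $2,800.00) = $278.60 + 24.4% × $1,767.00 = $709.75
Long-Term Care Levy: 2.4% × $5,607.00 = $134.57
Total: $709.75 + $134.57 = $844.32

$844.32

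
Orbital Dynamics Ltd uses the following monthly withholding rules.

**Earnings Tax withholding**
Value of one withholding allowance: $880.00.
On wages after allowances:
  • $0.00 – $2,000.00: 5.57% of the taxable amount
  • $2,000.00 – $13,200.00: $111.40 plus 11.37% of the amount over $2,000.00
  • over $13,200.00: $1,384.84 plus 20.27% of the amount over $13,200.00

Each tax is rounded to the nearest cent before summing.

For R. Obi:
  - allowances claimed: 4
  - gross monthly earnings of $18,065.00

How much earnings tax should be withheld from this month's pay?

Earnings Tax: taxable = $18,065.00 − 4×$880.00 = $14,545.00
  $1,384.84 + 20.27% × ($14,545.00 − $13,200.00) = $1,384.84 + 20.27% × $1,345.00 = $1,657.47

$1,657.47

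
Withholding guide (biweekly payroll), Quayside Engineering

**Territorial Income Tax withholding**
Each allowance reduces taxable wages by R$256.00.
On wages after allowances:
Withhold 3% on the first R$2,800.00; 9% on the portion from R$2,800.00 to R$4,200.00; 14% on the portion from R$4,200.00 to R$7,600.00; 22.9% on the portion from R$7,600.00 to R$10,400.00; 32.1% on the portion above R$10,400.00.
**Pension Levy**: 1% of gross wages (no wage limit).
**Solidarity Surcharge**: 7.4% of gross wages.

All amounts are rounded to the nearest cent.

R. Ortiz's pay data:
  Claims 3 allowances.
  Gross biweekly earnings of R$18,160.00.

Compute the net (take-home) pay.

Territorial Income Tax: taxable = R$18,160.00 − 3×R$256.00 = R$17,392.00
  R$1,327.20 + 32.1% × (R$17,392.00 − R$10,400.00) = R$1,327.20 + 32.1% × R$6,992.00 = R$3,571.63
Pension Levy: 1% × R$18,160.00 = R$181.60
Solidarity Surcharge: 7.4% × R$18,160.00 = R$1,343.84
Total withheld: R$3,571.63 + R$181.60 + R$1,343.84 = R$5,097.07
Net pay: R$18,160.00 − R$5,097.07 = R$13,062.93

R$13,062.93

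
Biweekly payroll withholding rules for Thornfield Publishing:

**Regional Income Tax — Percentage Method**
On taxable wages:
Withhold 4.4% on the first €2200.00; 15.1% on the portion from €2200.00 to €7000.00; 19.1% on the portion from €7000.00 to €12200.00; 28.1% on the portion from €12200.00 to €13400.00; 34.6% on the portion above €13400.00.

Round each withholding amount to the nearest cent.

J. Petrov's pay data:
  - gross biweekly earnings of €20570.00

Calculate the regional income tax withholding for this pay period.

€4632.82

Regional Income Tax: taxable = €20570.00
  €2152.00 + 34.6% × (€20570.00 − €13400.00) = €2152.00 + 34.6% × €7170.00 = €4632.82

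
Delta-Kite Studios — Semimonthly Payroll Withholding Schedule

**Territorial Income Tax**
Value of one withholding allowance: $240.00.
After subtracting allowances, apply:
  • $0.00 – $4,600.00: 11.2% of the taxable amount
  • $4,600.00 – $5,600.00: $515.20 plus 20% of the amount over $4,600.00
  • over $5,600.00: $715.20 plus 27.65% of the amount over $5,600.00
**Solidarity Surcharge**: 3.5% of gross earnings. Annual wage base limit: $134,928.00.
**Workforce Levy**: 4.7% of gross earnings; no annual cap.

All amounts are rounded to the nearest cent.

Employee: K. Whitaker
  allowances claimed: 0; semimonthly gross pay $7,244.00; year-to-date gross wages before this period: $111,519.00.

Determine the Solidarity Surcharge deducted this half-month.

Solidarity Surcharge: 3.5% × $7,244.00 = $253.54

$253.54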